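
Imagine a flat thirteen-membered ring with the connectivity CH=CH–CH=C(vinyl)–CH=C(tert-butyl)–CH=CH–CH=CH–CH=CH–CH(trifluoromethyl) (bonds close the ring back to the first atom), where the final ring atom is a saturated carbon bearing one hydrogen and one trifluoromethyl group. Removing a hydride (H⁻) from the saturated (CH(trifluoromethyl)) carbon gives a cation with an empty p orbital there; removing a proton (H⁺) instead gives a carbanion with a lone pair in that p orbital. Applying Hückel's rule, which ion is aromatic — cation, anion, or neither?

The anion

Once that carbon is sp², every ring atom has a p orbital and both ions are fully conjugated.
Cation: 6 × 2 + 0 = 12 π electrons → 4(3), antiaromatic.
Anion: 6 × 2 + 2 = 14 π electrons → 4(3)+2, aromatic.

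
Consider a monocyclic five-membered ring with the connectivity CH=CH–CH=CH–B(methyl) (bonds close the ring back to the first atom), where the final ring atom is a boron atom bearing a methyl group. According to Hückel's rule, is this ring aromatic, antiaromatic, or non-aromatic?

Antiaromatic

Every ring atom contributes a p orbital perpendicular to the ring (every atom in a ring double bond is sp² and brings one electron to the p orbital; the boron has an empty p orbital), so the π system is cyclic and fully conjugated.
Tallying contributions gives 2 × 2 = 4 from the double-bond units + 0 from the B(methyl) atom = 4.
4 = 4(1); a planar, fully conjugated 4n system is antiaromatic.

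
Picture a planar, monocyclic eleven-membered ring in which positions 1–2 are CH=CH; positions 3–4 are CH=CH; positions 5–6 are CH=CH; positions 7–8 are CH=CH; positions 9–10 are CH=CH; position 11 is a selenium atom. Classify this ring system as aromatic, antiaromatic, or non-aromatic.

All ring atoms are sp² and supply a p orbital to the ring (the double-bond atoms are sp², each contributing one p electron; the selenium donates one lone pair from its p orbital); the conjugation is uninterrupted.
π-electron count: 5 × 2 = 10 from the double-bond units + 2 from the Se atom = 12.
12 is a 4n count (n = 3), so the planar conjugated ring is antiaromatic.

Antiaromatic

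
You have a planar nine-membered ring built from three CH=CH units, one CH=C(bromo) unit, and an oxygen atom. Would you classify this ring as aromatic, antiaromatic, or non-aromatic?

Every ring atom contributes a p orbital perpendicular to the ring (every atom in a ring double bond is sp² and brings one electron to the p orbital; the oxygen donates one lone pair from its p orbital), so the π system is cyclic and fully conjugated.
Counting π electrons: 4 × 2 = 8 from the double-bond units + 2 from the O atom = 10.
That gives a 4n+2 count (10, n = 2).

Aromatic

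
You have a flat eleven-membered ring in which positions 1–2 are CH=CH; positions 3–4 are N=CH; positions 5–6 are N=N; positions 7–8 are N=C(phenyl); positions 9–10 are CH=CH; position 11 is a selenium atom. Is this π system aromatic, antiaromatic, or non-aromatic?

Antiaromatic

The p orbitals form a continuous loop: the double-bond atoms are sp², each contributing one p electron; each =N– nitrogen is pyridine-type (lone pair in the sp² plane, one electron in the p orbital); the selenium donates one lone pair from its p orbital. The ring is fully conjugated.
Tallying contributions gives 5 × 2 = 10 from the double-bond units + 2 from the Se atom = 12.
With 12 = 4·3 π electrons, Hückel's rule classifies the planar ring as antiaromatic.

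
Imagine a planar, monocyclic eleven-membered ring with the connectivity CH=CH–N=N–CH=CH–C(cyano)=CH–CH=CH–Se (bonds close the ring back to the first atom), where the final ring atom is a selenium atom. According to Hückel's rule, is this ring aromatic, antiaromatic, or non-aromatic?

Antiaromatic

All ring atoms are sp² and supply a p orbital to the ring (each doubly-bonded ring atom is sp² with one p-orbital electron; each =N– nitrogen is pyridine-type (lone pair in the sp² plane, one electron in the p orbital); the selenium donates one lone pair from its p orbital); the conjugation is uninterrupted.
Counting π electrons: 5 × 2 = 10 from the double-bond units + 2 from the Se atom = 12.
12 = 4(3); a planar, fully conjugated 4n system is antiaromatic.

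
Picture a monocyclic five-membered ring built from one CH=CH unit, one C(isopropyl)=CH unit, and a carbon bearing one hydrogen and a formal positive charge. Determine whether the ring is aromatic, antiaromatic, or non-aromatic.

Antiaromatic

All ring atoms are sp² and supply a p orbital to the ring (the double-bond atoms are sp², each contributing one p electron; the carbocation has an empty p orbital); the conjugation is uninterrupted.
Counting π electrons: 2 × 2 = 4 from the double-bond units + 0 from the CH(+) atom = 4.
A 4n π count (4, n = 1) in a planar conjugated ring means antiaromatic.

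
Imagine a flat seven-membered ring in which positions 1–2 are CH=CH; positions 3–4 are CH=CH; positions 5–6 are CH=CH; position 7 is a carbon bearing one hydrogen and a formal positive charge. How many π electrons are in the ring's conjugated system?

6

Check conjugation: every atom in a ring double bond is sp² and brings one electron to the p orbital; the carbocation has an empty p orbital — every position has a p orbital, so the cyclic π system is continuous.
Tallying contributions gives 3 × 2 = 6 from the double-bond units + 0 from the CH(+) atom = 6.
(The species described is the tropylium cation.)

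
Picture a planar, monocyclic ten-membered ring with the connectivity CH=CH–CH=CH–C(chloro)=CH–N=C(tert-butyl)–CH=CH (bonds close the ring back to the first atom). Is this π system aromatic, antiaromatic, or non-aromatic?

Aromatic

The p orbitals form a continuous loop: the double-bond atoms are sp², each contributing one p electron; each sp² =N– keeps its lone pair in-plane and puts one electron into the π system. The ring is fully conjugated.
Counting π electrons: 5 × 2 = 10 from the 5 double-bond units.
Since 10 = 4·2 + 2, the ring meets the 4n+2 criterion.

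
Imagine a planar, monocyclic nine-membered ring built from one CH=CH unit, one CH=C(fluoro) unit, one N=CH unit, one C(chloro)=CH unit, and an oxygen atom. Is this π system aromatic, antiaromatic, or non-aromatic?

Aromatic

Check conjugation: every atom in a ring double bond is sp² and brings one electron to the p orbital; each =N– nitrogen is pyridine-type (lone pair in the sp² plane, one electron in the p orbital); the oxygen donates one lone pair from its p orbital — every position has a p orbital, so the cyclic π system is continuous.
Counting π electrons: 4 × 2 = 8 from the double-bond units + 2 from the O atom = 10.
That gives a 4n+2 count (10, n = 2).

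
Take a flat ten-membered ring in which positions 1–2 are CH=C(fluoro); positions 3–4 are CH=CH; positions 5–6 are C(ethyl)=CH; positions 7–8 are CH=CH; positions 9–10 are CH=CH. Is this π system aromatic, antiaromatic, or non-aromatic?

Aromatic

Every ring atom contributes a p orbital perpendicular to the ring (every atom in a ring double bond is sp² and brings one electron to the p orbital), so the π system is cyclic and fully conjugated.
Tallying contributions gives 5 × 2 = 10 from the 5 double-bond units.
That gives a 4n+2 count (10, n = 2).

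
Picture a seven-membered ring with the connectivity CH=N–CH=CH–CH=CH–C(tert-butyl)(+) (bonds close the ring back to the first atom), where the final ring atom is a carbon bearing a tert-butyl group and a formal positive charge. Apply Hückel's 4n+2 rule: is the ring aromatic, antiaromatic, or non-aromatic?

Check conjugation: every atom in a ring double bond is sp² and brings one electron to the p orbital; each =N– nitrogen is pyridine-type (lone pair in the sp² plane, one electron in the p orbital); the carbocation has an empty p orbital — every position has a p orbital, so the cyclic π system is continuous.
Tallying contributions gives 3 × 2 = 6 from the double-bond units + 0 from the C(tert-butyl)(+) atom = 6.
6 = 4(1) + 2, which satisfies Hückel's 4n+2 rule.

Aromatic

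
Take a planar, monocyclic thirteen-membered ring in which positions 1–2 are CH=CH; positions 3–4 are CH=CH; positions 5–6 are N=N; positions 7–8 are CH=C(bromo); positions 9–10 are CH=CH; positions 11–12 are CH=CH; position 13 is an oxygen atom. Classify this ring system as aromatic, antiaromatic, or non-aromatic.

Aromatic

All ring atoms are sp² and supply a p orbital to the ring (every atom in a ring double bond is sp² and brings one electron to the p orbital; the doubly-bonded nitrogens are pyridine-type — their lone pairs lie in the ring plane, leaving one electron in the p orbital; the oxygen donates one lone pair from its p orbital); the conjugation is uninterrupted.
Counting π electrons: 6 × 2 = 12 from the double-bond units + 2 from the O atom = 14.
That gives a 4n+2 count (14, n = 3).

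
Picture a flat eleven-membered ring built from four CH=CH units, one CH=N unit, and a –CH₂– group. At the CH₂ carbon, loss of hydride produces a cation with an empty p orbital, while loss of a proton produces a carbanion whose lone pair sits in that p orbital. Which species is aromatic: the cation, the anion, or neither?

The cation

Once that carbon is sp², every ring atom has a p orbital and both ions are fully conjugated.
Cation: 5 × 2 + 0 = 10 π electrons → 4(2)+2, aromatic.
Anion: 5 × 2 + 2 = 12 π electrons → 4(3), antiaromatic.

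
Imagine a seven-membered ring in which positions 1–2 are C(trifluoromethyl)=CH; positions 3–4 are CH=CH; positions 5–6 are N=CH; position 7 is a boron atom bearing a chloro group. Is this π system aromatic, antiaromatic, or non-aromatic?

Check conjugation: every atom in a ring double bond is sp² and brings one electron to the p orbital; each sp² =N– keeps its lone pair in-plane and puts one electron into the π system; the boron has an empty p orbital — every position has a p orbital, so the cyclic π system is continuous.
Adding the contributions, 3 × 2 = 6 from the double-bond units + 0 from the B(chloro) atom = 6.
Since 6 = 4·1 + 2, the ring meets the 4n+2 criterion.

Aromatic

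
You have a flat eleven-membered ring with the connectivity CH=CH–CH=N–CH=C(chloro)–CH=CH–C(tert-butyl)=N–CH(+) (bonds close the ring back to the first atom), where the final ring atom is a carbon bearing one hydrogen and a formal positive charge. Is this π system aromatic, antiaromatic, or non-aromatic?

Aromatic

Check conjugation: each doubly-bonded ring atom is sp² with one p-orbital electron; the doubly-bonded nitrogens are pyridine-type — their lone pairs lie in the ring plane, leaving one electron in the p orbital; the carbocation has an empty p orbital — every position has a p orbital, so the cyclic π system is continuous.
Adding the contributions, 5 × 2 = 10 from the double-bond units + 0 from the CH(+) atom = 10.
Since 10 = 4·2 + 2, the ring meets the 4n+2 criterion.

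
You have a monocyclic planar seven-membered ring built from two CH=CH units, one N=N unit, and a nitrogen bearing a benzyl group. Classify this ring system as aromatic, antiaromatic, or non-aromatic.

Antiaromatic

Check conjugation: each doubly-bonded ring atom is sp² with one p-orbital electron; each sp² =N– keeps its lone pair in-plane and puts one electron into the π system; the pyrrole-type nitrogen donates its lone pair from the p orbital — every position has a p orbital, so the cyclic π system is continuous.
Adding the contributions, 3 × 2 = 6 from the double-bond units + 2 from the N(benzyl) atom = 8.
8 is a 4n count (n = 2), so the planar conjugated ring is antiaromatic.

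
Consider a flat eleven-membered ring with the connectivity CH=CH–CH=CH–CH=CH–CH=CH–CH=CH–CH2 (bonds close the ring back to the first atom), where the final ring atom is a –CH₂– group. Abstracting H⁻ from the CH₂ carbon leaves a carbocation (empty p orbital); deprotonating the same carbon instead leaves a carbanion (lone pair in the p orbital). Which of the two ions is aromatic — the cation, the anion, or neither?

In both ions every ring atom is sp² and contributes a p orbital, so both rings are fully conjugated.
Cation: 5 × 2 + 0 = 10 π electrons → 4(2)+2, aromatic.
Anion: 5 × 2 + 2 = 12 π electrons → 4(3), antiaromatic.

The cation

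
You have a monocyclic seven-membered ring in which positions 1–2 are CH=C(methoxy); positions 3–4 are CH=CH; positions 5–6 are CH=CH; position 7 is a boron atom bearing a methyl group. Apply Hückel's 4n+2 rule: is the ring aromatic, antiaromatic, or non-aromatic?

Aromatic

Check conjugation: the double-bond atoms are sp², each contributing one p electron; the boron has an empty p orbital — every position has a p orbital, so the cyclic π system is continuous.
π-electron count: 3 × 2 = 6 from the double-bond units + 0 from the B(methyl) atom = 6.
Since 6 = 4·1 + 2, the ring meets the 4n+2 criterion.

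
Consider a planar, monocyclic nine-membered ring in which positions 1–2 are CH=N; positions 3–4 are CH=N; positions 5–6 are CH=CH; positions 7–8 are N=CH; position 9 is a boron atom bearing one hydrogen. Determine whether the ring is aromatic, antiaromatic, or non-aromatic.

Antiaromatic

Check conjugation: every atom in a ring double bond is sp² and brings one electron to the p orbital; each =N– nitrogen is pyridine-type (lone pair in the sp² plane, one electron in the p orbital); the boron has an empty p orbital — every position has a p orbital, so the cyclic π system is continuous.
π-electron count: 4 × 2 = 8 from the double-bond units + 0 from the BH atom = 8.
8 is a 4n count (n = 2), so the planar conjugated ring is antiaromatic.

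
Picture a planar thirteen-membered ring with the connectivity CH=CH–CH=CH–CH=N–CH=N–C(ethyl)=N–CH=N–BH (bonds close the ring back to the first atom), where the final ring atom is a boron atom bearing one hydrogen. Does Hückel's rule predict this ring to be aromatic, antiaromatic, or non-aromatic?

The p orbitals form a continuous loop: the double-bond atoms are sp², each contributing one p electron; the doubly-bonded nitrogens are pyridine-type — their lone pairs lie in the ring plane, leaving one electron in the p orbital; the boron has an empty p orbital. The ring is fully conjugated.
Counting π electrons: 6 × 2 = 12 from the double-bond units + 0 from the BH atom = 12.
12 is a 4n count (n = 3), so the planar conjugated ring is antiaromatic.

Antiaromatic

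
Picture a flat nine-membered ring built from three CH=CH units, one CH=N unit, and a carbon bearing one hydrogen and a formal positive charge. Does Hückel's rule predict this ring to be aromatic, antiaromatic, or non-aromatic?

Antiaromatic

Check conjugation: the double-bond atoms are sp², each contributing one p electron; each sp² =N– keeps its lone pair in-plane and puts one electron into the π system; the carbocation has an empty p orbital — every position has a p orbital, so the cyclic π system is continuous.
Tallying contributions gives 4 × 2 = 8 from the double-bond units + 0 from the CH(+) atom = 8.
8 = 4(2); a planar, fully conjugated 4n system is antiaromatic.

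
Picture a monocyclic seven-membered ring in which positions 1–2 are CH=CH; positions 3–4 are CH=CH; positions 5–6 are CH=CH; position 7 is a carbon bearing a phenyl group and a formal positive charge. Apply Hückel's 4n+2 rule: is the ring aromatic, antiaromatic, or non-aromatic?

Aromatic

Every ring atom contributes a p orbital perpendicular to the ring (the double-bond atoms are sp², each contributing one p electron; the carbocation has an empty p orbital), so the π system is cyclic and fully conjugated.
Tallying contributions gives 3 × 2 = 6 from the double-bond units + 0 from the C(phenyl)(+) atom = 6.
Since 6 = 4·1 + 2, the ring meets the 4n+2 criterion.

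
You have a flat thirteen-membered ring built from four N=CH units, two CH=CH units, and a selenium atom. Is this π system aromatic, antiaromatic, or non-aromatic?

The p orbitals form a continuous loop: each doubly-bonded ring atom is sp² with one p-orbital electron; the doubly-bonded nitrogens are pyridine-type — their lone pairs lie in the ring plane, leaving one electron in the p orbital; the selenium donates one lone pair from its p orbital. The ring is fully conjugated.
Tallying contributions gives 6 × 2 = 12 from the double-bond units + 2 from the Se atom = 14.
Since 14 = 4·3 + 2, the ring meets the 4n+2 criterion.

Aromatic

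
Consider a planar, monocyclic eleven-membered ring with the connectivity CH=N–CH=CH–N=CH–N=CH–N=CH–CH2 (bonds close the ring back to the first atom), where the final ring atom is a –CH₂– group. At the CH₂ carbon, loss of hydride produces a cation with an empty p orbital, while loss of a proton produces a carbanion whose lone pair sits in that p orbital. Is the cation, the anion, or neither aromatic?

In both ions every ring atom is sp² and contributes a p orbital, so both rings are fully conjugated.
Cation: 5 × 2 + 0 = 10 π electrons → 4(2)+2, aromatic.
Anion: 5 × 2 + 2 = 12 π electrons → 4(3), antiaromatic.

The cation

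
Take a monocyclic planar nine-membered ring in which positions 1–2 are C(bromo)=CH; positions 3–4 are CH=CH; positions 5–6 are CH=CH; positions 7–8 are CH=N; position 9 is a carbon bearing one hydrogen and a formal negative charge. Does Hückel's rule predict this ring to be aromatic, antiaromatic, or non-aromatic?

All ring atoms are sp² and supply a p orbital to the ring (the double-bond atoms are sp², each contributing one p electron; the doubly-bonded nitrogens are pyridine-type — their lone pairs lie in the ring plane, leaving one electron in the p orbital; the carbanion's lone pair occupies the p orbital); the conjugation is uninterrupted.
Counting π electrons: 4 × 2 = 8 from the double-bond units + 2 from the CH(-) atom = 10.
With 10 π electrons (n = 2), the Hückel 4n+2 condition holds.

Aromatic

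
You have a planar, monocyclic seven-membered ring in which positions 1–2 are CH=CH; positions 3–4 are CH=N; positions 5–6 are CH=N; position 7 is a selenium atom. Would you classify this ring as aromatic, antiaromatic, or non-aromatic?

Antiaromatic

Every ring atom contributes a p orbital perpendicular to the ring (every atom in a ring double bond is sp² and brings one electron to the p orbital; each sp² =N– keeps its lone pair in-plane and puts one electron into the π system; the selenium donates one lone pair from its p orbital), so the π system is cyclic and fully conjugated.
Adding the contributions, 3 × 2 = 6 from the double-bond units + 2 from the Se atom = 8.
8 is a 4n count (n = 2), so the planar conjugated ring is antiaromatic.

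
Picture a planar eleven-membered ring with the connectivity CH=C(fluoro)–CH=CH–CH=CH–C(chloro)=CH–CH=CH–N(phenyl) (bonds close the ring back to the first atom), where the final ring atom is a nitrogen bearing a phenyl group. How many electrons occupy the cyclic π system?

The p orbitals form a continuous loop: every atom in a ring double bond is sp² and brings one electron to the p orbital; the pyrrole-type nitrogen donates its lone pair from the p orbital. The ring is fully conjugated.
Adding the contributions, 5 × 2 = 10 from the double-bond units + 2 from the N(phenyl) atom = 12.

12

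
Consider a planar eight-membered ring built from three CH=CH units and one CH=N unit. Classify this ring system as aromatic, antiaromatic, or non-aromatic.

Antiaromatic

All ring atoms are sp² and supply a p orbital to the ring (every atom in a ring double bond is sp² and brings one electron to the p orbital; each =N– nitrogen is pyridine-type (lone pair in the sp² plane, one electron in the p orbital)); the conjugation is uninterrupted.
Adding the contributions, 4 × 2 = 8 from the 4 double-bond units.
8 = 4(2); a planar, fully conjugated 4n system is antiaromatic.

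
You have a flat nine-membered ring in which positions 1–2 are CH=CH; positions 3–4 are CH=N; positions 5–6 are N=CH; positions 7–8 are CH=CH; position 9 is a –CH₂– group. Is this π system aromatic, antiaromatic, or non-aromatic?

The CH2 carbon is saturated: the tetrahedral CH₂ carbon is sp³ and has no p orbital in the ring π system. Conjugation is not continuous around the ring.
Hückel's rule only applies to fully conjugated rings, so this one is simply non-aromatic.

Non-aromatic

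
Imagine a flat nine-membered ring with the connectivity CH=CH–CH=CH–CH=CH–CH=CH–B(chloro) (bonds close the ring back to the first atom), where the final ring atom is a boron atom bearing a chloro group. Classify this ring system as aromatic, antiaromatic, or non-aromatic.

Check conjugation: every atom in a ring double bond is sp² and brings one electron to the p orbital; the boron has an empty p orbital — every position has a p orbital, so the cyclic π system is continuous.
Counting π electrons: 4 × 2 = 8 from the double-bond units + 0 from the B(chloro) atom = 8.
8 = 4(2); a planar, fully conjugated 4n system is antiaromatic.

Antiaromatic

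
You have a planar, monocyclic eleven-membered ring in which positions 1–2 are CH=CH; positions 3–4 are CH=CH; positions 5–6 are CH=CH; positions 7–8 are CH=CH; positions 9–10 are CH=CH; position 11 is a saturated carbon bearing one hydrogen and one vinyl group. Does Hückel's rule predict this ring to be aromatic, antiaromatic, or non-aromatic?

The CH(vinyl) carbon is saturated: that saturated carbon is sp³ and has no p orbital in the ring π system. Conjugation is not continuous around the ring.
Without a continuous loop of overlapping p orbitals the Hückel electron count never comes into play.

Non-aromatic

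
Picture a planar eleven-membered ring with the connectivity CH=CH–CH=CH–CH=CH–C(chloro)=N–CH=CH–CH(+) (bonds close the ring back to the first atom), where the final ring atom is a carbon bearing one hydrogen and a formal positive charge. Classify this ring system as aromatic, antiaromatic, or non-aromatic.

Aromatic

All ring atoms are sp² and supply a p orbital to the ring (the double-bond atoms are sp², each contributing one p electron; the doubly-bonded nitrogens are pyridine-type — their lone pairs lie in the ring plane, leaving one electron in the p orbital; the carbocation has an empty p orbital); the conjugation is uninterrupted.
Tallying contributions gives 5 × 2 = 10 from the double-bond units + 0 from the CH(+) atom = 10.
With 10 π electrons (n = 2), the Hückel 4n+2 condition holds.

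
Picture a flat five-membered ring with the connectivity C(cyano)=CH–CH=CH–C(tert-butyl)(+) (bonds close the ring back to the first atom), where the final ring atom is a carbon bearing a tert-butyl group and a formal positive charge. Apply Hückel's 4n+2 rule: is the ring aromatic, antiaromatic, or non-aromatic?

The p orbitals form a continuous loop: every atom in a ring double bond is sp² and brings one electron to the p orbital; the carbocation has an empty p orbital. The ring is fully conjugated.
π-electron count: 2 × 2 = 4 from the double-bond units + 0 from the C(tert-butyl)(+) atom = 4.
With 4 = 4·1 π electrons, Hückel's rule classifies the planar ring as antiaromatic.

Antiaromatic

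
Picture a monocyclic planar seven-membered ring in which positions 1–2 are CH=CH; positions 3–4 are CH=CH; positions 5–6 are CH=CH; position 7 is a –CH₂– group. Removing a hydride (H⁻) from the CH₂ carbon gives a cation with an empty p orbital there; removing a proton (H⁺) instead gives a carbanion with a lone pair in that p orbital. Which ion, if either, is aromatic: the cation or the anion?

The cation

Once that carbon is sp², every ring atom has a p orbital and both ions are fully conjugated.
Cation: 3 × 2 + 0 = 6 π electrons → 4(1)+2, aromatic.
Anion: 3 × 2 + 2 = 8 π electrons → 4(2), antiaromatic.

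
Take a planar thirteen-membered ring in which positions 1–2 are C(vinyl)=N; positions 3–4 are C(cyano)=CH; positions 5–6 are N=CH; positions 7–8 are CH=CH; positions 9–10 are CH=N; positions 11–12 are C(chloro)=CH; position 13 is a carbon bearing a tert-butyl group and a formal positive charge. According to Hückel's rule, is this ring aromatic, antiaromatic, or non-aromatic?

Antiaromatic

Every ring atom contributes a p orbital perpendicular to the ring (the double-bond atoms are sp², each contributing one p electron; each =N– nitrogen is pyridine-type (lone pair in the sp² plane, one electron in the p orbital); the carbocation has an empty p orbital), so the π system is cyclic and fully conjugated.
Counting π electrons: 6 × 2 = 12 from the double-bond units + 0 from the C(tert-butyl)(+) atom = 12.
12 is a 4n count (n = 3), so the planar conjugated ring is antiaromatic.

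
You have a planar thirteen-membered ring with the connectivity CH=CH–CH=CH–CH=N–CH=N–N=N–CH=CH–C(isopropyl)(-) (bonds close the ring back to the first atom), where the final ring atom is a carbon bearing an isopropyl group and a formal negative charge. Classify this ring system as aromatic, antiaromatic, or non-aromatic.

Aromatic

Check conjugation: every atom in a ring double bond is sp² and brings one electron to the p orbital; the doubly-bonded nitrogens are pyridine-type — their lone pairs lie in the ring plane, leaving one electron in the p orbital; the carbanion's lone pair occupies the p orbital — every position has a p orbital, so the cyclic π system is continuous.
Counting π electrons: 6 × 2 = 12 from the double-bond units + 2 from the C(isopropyl)(-) atom = 14.
Since 14 = 4·3 + 2, the ring meets the 4n+2 criterion.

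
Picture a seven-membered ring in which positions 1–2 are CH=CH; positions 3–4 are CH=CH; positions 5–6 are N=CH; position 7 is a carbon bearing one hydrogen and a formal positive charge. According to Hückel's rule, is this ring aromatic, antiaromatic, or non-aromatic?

The p orbitals form a continuous loop: the double-bond atoms are sp², each contributing one p electron; each =N– nitrogen is pyridine-type (lone pair in the sp² plane, one electron in the p orbital); the carbocation has an empty p orbital. The ring is fully conjugated.
Tallying contributions gives 3 × 2 = 6 from the double-bond units + 0 from the CH(+) atom = 6.
Since 6 = 4·1 + 2, the ring meets the 4n+2 criterion.

Aromatic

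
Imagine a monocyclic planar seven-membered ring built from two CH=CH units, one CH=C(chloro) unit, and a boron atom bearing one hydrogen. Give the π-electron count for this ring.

6

All ring atoms are sp² and supply a p orbital to the ring (the double-bond atoms are sp², each contributing one p electron; the boron has an empty p orbital); the conjugation is uninterrupted.
Adding the contributions, 3 × 2 = 6 from the double-bond units + 0 from the BH atom = 6.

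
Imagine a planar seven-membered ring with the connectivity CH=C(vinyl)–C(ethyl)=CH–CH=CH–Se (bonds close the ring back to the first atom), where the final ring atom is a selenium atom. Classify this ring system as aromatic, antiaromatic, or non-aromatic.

Antiaromatic

Check conjugation: each doubly-bonded ring atom is sp² with one p-orbital electron; the selenium donates one lone pair from its p orbital — every position has a p orbital, so the cyclic π system is continuous.
Counting π electrons: 3 × 2 = 6 from the double-bond units + 2 from the Se atom = 8.
A 4n π count (8, n = 2) in a planar conjugated ring means antiaromatic.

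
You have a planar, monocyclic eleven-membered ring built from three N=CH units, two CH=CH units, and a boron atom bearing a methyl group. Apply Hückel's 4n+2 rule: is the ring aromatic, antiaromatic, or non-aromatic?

Aromatic

All ring atoms are sp² and supply a p orbital to the ring (the double-bond atoms are sp², each contributing one p electron; each sp² =N– keeps its lone pair in-plane and puts one electron into the π system; the boron has an empty p orbital); the conjugation is uninterrupted.
Counting π electrons: 5 × 2 = 10 from the double-bond units + 0 from the B(methyl) atom = 10.
10 = 4(2) + 2, which satisfies Hückel's 4n+2 rule.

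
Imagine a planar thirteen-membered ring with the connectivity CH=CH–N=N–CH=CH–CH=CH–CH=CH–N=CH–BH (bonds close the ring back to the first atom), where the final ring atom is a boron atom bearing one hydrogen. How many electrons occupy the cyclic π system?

All ring atoms are sp² and supply a p orbital to the ring (each doubly-bonded ring atom is sp² with one p-orbital electron; each =N– nitrogen is pyridine-type (lone pair in the sp² plane, one electron in the p orbital); the boron has an empty p orbital); the conjugation is uninterrupted.
Adding the contributions, 6 × 2 = 12 from the double-bond units + 0 from the BH atom = 12.

12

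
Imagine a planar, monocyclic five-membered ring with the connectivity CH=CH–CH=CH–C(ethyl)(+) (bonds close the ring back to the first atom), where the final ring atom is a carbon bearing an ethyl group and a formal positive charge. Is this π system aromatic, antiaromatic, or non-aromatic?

All ring atoms are sp² and supply a p orbital to the ring (the double-bond atoms are sp², each contributing one p electron; the carbocation has an empty p orbital); the conjugation is uninterrupted.
Counting π electrons: 2 × 2 = 4 from the double-bond units + 0 from the C(ethyl)(+) atom = 4.
With 4 = 4·1 π electrons, Hückel's rule classifies the planar ring as antiaromatic.

Antiaromatic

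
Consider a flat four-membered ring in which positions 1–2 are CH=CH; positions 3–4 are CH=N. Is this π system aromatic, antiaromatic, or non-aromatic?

Every ring atom contributes a p orbital perpendicular to the ring (the double-bond atoms are sp², each contributing one p electron; each =N– nitrogen is pyridine-type (lone pair in the sp² plane, one electron in the p orbital)), so the π system is cyclic and fully conjugated.
Adding the contributions, 2 × 2 = 4 from the 2 double-bond units.
4 is a 4n count (n = 1), so the planar conjugated ring is antiaromatic.

Antiaromatic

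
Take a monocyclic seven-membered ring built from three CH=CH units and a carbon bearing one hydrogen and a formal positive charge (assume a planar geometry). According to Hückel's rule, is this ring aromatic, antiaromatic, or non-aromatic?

Check conjugation: every atom in a ring double bond is sp² and brings one electron to the p orbital; the carbocation has an empty p orbital — every position has a p orbital, so the cyclic π system is continuous.
Counting π electrons: 3 × 2 = 6 from the double-bond units + 0 from the CH(+) atom = 6.
Since 6 = 4·1 + 2, the ring meets the 4n+2 criterion.

Aromatic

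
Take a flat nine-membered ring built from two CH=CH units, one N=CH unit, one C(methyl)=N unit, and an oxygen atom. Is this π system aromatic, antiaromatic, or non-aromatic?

Aromatic

All ring atoms are sp² and supply a p orbital to the ring (each doubly-bonded ring atom is sp² with one p-orbital electron; the doubly-bonded nitrogens are pyridine-type — their lone pairs lie in the ring plane, leaving one electron in the p orbital; the oxygen donates one lone pair from its p orbital); the conjugation is uninterrupted.
π-electron count: 4 × 2 = 8 from the double-bond units + 2 from the O atom = 10.
10 = 4(2) + 2, which satisfies Hückel's 4n+2 rule.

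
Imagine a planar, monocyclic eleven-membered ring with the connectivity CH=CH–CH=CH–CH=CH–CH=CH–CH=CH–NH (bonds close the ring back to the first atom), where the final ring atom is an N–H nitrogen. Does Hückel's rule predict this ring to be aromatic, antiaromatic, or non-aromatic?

Every ring atom contributes a p orbital perpendicular to the ring (every atom in a ring double bond is sp² and brings one electron to the p orbital; the pyrrole-type nitrogen donates its lone pair from the p orbital), so the π system is cyclic and fully conjugated.
Counting π electrons: 5 × 2 = 10 from the double-bond units + 2 from the NH atom = 12.
A 4n π count (12, n = 3) in a planar conjugated ring means antiaromatic.

Antiaromatic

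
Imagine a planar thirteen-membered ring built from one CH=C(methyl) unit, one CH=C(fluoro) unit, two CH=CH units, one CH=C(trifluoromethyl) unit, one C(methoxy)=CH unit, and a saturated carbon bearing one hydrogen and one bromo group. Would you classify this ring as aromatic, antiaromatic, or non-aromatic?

The CH(bromo) position has four σ bonds — that saturated carbon is sp³ and has no p orbital in the ring π system — so the cyclic conjugation is interrupted.
Hückel's rule only applies to fully conjugated rings, so this one is simply non-aromatic.

Non-aromatic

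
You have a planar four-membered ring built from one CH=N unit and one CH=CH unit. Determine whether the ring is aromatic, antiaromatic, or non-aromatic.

The p orbitals form a continuous loop: every atom in a ring double bond is sp² and brings one electron to the p orbital; the doubly-bonded nitrogens are pyridine-type — their lone pairs lie in the ring plane, leaving one electron in the p orbital. The ring is fully conjugated.
Tallying contributions gives 2 × 2 = 4 from the 2 double-bond units.
4 is a 4n count (n = 1), so the planar conjugated ring is antiaromatic.

Antiaromatic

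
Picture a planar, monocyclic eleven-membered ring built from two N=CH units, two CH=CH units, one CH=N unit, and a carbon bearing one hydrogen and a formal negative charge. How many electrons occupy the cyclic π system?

Every ring atom contributes a p orbital perpendicular to the ring (every atom in a ring double bond is sp² and brings one electron to the p orbital; the doubly-bonded nitrogens are pyridine-type — their lone pairs lie in the ring plane, leaving one electron in the p orbital; the carbanion's lone pair occupies the p orbital), so the π system is cyclic and fully conjugated.
Adding the contributions, 5 × 2 = 10 from the double-bond units + 2 from the CH(-) atom = 12.

12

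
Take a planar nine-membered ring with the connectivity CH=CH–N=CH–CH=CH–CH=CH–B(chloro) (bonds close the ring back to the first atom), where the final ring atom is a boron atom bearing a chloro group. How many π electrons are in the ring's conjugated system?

8

The p orbitals form a continuous loop: the double-bond atoms are sp², each contributing one p electron; each =N– nitrogen is pyridine-type (lone pair in the sp² plane, one electron in the p orbital); the boron has an empty p orbital. The ring is fully conjugated.
Tallying contributions gives 4 × 2 = 8 from the double-bond units + 0 from the B(chloro) atom = 8.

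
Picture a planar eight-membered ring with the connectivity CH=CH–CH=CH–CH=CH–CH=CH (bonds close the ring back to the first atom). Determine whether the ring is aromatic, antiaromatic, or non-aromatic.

Check conjugation: each doubly-bonded ring atom is sp² with one p-orbital electron — every position has a p orbital, so the cyclic π system is continuous.
π-electron count: 4 × 2 = 8 from the 4 double-bond units.
8 is a 4n count (n = 2), so the planar conjugated ring is antiaromatic.
This is cyclooctatetraene.

Antiaromatic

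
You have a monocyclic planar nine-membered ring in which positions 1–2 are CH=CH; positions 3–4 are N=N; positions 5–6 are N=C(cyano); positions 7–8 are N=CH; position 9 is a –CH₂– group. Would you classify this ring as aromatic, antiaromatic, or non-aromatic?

The CH2 carbon is saturated: the tetrahedral CH₂ carbon is sp³ and has no p orbital in the ring π system. Conjugation is not continuous around the ring.
Without a continuous loop of overlapping p orbitals the Hückel electron count never comes into play.

Non-aromatic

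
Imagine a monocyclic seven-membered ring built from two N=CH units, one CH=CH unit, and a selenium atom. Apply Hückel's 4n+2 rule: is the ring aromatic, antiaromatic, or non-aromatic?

Antiaromatic

Every ring atom contributes a p orbital perpendicular to the ring (the double-bond atoms are sp², each contributing one p electron; the doubly-bonded nitrogens are pyridine-type — their lone pairs lie in the ring plane, leaving one electron in the p orbital; the selenium donates one lone pair from its p orbital), so the π system is cyclic and fully conjugated.
Tallying contributions gives 3 × 2 = 6 from the double-bond units + 2 from the Se atom = 8.
8 = 4(2); a planar, fully conjugated 4n system is antiaromatic.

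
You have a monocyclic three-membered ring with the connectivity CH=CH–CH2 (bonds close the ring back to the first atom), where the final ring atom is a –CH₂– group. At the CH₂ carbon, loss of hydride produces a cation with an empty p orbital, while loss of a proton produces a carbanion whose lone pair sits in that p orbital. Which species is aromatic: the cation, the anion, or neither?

The cation

Both ions have a continuous loop of p orbitals — each ring atom is sp².
Cation: 1 × 2 + 0 = 2 π electrons → 4(0)+2, aromatic.
Anion: 1 × 2 + 2 = 4 π electrons → 4(1), antiaromatic.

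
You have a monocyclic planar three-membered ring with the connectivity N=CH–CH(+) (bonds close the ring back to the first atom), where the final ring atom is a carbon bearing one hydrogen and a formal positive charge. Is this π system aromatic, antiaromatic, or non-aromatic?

Aromatic

Every ring atom contributes a p orbital perpendicular to the ring (the double-bond atoms are sp², each contributing one p electron; the doubly-bonded nitrogens are pyridine-type — their lone pairs lie in the ring plane, leaving one electron in the p orbital; the carbocation has an empty p orbital), so the π system is cyclic and fully conjugated.
Adding the contributions, 1 × 2 = 2 from the double-bond unit + 0 from the CH(+) atom = 2.
Since 2 = 4·0 + 2, the ring meets the 4n+2 criterion.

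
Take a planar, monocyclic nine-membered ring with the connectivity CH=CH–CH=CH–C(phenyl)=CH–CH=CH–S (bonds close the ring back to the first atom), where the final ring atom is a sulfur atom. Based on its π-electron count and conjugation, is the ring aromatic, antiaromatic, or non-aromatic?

Check conjugation: each doubly-bonded ring atom is sp² with one p-orbital electron; the sulfur donates one lone pair from its p orbital — every position has a p orbital, so the cyclic π system is continuous.
Counting π electrons: 4 × 2 = 8 from the double-bond units + 2 from the S atom = 10.
With 10 π electrons (n = 2), the Hückel 4n+2 condition holds.

Aromatic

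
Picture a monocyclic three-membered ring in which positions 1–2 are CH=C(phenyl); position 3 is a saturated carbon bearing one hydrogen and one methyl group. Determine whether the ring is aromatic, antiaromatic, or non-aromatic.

The CH(methyl) position has four σ bonds — that saturated carbon is sp³ and has no p orbital in the ring π system — so the cyclic conjugation is interrupted.
Broken conjugation rules out both aromaticity and antiaromaticity.

Non-aromatic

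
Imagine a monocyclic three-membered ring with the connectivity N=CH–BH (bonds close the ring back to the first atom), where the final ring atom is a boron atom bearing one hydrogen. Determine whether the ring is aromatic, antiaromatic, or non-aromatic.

Aromatic

The p orbitals form a continuous loop: the double-bond atoms are sp², each contributing one p electron; the doubly-bonded nitrogens are pyridine-type — their lone pairs lie in the ring plane, leaving one electron in the p orbital; the boron has an empty p orbital. The ring is fully conjugated.
π-electron count: 1 × 2 = 2 from the double-bond unit + 0 from the BH atom = 2.
With 2 π electrons (n = 0), the Hückel 4n+2 condition holds.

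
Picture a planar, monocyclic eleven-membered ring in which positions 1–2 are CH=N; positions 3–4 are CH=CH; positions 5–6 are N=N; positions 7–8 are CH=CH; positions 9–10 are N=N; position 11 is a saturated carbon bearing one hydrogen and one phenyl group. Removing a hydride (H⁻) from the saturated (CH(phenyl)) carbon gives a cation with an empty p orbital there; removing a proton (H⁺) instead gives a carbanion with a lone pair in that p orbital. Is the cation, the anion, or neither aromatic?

Both ions have a continuous loop of p orbitals — each ring atom is sp².
Cation: 5 × 2 + 0 = 10 π electrons → 4(2)+2, aromatic.
Anion: 5 × 2 + 2 = 12 π electrons → 4(3), antiaromatic.

The cation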